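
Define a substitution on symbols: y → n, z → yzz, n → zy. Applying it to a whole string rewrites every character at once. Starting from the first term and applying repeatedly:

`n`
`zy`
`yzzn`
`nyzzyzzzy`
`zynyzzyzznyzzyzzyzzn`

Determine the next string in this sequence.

yzznzynyzzyzznyzzyzzzynyzzyzznyzzyzznyzzyzzzy

φ(zynyzzyzznyzzyzzyzzn) expands symbol-by-symbol to yzz n zy n yzz yzz n yzz yzz zy n yzz yzz n yzz yzz n yzz yzz zy; joining the 20 pieces gives the next term.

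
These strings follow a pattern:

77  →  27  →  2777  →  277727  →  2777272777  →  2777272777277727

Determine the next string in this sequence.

This is a Fibonacci-style word recurrence s(k) = s(k−1)·s(k−2): e.g. 27·77 = 2777.
The next term joins 2777272777277727 and 2777272777.

27772727772777272777272777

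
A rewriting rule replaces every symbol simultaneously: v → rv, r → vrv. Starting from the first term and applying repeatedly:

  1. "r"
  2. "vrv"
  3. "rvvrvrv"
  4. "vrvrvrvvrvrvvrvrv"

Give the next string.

rvvrvrvvrvrvvrvrvrvvrvrvvrvrvrvvrvrvvrvrv

φ(vrvrvrvvrvrvvrvrv) expands symbol-by-symbol to rv vrv rv vrv rv vrv rv rv vrv rv vrv rv rv vrv rv vrv rv; joining the 17 pieces gives the next term.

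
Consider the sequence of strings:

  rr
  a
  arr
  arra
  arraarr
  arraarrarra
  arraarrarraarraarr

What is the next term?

arraarrarraarraarrarraarrarra

This is a Fibonacci-style word recurrence s(k) = s(k−1)·s(k−2): e.g. a·rr = arr.
Continuing: arraarrarraarraarr · arraarrarra gives term 8.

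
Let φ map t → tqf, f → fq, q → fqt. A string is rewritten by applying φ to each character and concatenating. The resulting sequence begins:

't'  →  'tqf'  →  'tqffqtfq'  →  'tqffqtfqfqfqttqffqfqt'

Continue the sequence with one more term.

Applying the rule to each of the 21 symbols of tqffqtfqfqfqttqffqfqt gives the pieces tqf fqt fq fq fqt tqf fq fqt fq fqt fq fqt tqf tqf fqt fq fq fqt fq fqt tqf, which concatenate to the answer.

tqffqtfqfqfqttqffqfqtfqfqtfqfqttqftqffqtfqfqfqtfqfqttqf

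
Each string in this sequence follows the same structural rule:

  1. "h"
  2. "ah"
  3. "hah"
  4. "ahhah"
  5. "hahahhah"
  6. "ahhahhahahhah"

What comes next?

From term 3 onward, concatenate the second-to-last term with the last: h·ah = hah, ah·hah = ahhah, …
Continuing: hahahhah · ahhahhahahhah gives term 7.

hahahhahahhahhahahhah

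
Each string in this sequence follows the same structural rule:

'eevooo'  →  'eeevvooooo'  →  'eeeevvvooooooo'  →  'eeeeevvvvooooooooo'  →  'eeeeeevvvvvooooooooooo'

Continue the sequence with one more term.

Each string has the form e^{n} v^{n-1} o^{2n-1}, where the shown terms are n = 2, 3, 4, 5, 6.
At n = 7 the blocks have lengths 7, 6, 13.

eeeeeeevvvvvvooooooooooooo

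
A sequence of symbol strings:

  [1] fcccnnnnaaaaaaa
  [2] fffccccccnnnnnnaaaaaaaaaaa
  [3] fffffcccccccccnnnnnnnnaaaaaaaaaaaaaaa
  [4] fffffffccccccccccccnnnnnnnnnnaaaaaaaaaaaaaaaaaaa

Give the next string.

Reading off run lengths: f runs 1, 3, 5, 7; c runs 3, 6, 9, 12; n runs 4, 6, 8, 10; a runs 7, 11, 15, 19 — each is linear in n (n = 1, 2, …).
At n = 5 the blocks have lengths 9, 15, 12, 23.

fffffffffcccccccccccccccnnnnnnnnnnnnaaaaaaaaaaaaaaaaaaaaaaa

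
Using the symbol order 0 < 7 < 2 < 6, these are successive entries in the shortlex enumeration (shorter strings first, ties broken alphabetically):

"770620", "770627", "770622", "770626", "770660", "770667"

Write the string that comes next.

770662

The successor of 770667 increments the rightmost position that isn't already 6 and resets every position after it to 0.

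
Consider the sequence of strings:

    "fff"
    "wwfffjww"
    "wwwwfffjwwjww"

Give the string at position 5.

wwwwwwwwfffjwwjwwjwwjww

s(k+1) = ww·s(k)·jww, so each term gains ww as a prefix and jww as a suffix.
From wwwwfffjwwjww, 2 further steps: wwwwfffjwwjww → wwwwwwfffjwwjwwjww → (answer).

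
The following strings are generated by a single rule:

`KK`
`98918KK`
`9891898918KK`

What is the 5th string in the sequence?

98918989189891898918KK

Every step adds 98918 at the front: s(k+1) = 98918·s(k).
From 9891898918KK, 2 further steps: 9891898918KK → 989189891898918KK → (answer).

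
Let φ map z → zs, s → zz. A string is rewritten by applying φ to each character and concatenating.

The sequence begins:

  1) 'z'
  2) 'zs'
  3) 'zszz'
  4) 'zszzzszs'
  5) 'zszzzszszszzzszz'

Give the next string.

zszzzszszszzzszzzszzzszszszzzszs

Applying the rule to each of the 16 symbols of zszzzszszszzzszz gives the pieces zs zz zs zs zs zz zs zz zs zz zs zs zs zz zs zs, which concatenate to the answer.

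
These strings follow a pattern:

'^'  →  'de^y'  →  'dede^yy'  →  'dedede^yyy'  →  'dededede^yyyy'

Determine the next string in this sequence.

Each term wraps the previous one in de on the left and y on the right.
Applying this once more to dededede^yyyy:

dedededede^yyyyy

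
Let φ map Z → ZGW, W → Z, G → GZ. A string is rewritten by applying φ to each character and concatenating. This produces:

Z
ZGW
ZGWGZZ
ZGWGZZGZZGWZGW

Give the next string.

ZGWGZZGZZGWZGWGZZGWZGWGZZZGWGZZ

Applying the rule to each of the 14 symbols of ZGWGZZGZZGWZGW gives the pieces ZGW GZ Z GZ ZGW ZGW GZ ZGW ZGW GZ Z ZGW GZ Z, which concatenate to the answer.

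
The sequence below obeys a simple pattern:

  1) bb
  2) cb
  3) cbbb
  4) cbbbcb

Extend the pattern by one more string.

cbbbcbcbbb

From term 3 onward, concatenate the last term with the second-to-last: cb·bb = cbbb, cbbb·cb = cbbbcb, …
So term 5 is cbbbcb·cbbb.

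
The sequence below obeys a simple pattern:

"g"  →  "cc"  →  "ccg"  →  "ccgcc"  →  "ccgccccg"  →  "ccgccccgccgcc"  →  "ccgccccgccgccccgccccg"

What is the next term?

From term 3 onward, concatenate the last term with the second-to-last: cc·g = ccg, ccg·cc = ccgcc, …
So term 8 is ccgccccgccgccccgccccg·ccgccccgccgcc.

ccgccccgccgccccgccccgccgccccgccgcc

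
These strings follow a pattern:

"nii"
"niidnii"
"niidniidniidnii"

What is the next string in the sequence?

Every step duplicates the string with 'd' between the halves.
Doubling niidniidniidnii with 'd' between the halves:

niidniidniidniidniidniidniidnii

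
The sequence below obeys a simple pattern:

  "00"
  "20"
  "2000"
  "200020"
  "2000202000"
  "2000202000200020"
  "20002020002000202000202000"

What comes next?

200020200020002020002020002000202000200020

From term 3 onward, concatenate the last term with the second-to-last: 20·00 = 2000, 2000·20 = 200020, …
The next term joins 20002020002000202000202000 and 2000202000200020.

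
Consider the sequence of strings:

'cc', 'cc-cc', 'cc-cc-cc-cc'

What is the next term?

Every step duplicates the string with '-' between the halves.
Doubling cc-cc-cc-cc with '-' between the halves:

cc-cc-cc-cc-cc-cc-cc-cc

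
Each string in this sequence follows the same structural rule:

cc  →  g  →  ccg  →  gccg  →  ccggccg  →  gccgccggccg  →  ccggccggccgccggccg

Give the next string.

gccgccggccgccggccggccgccggccg

This is a Fibonacci-style word recurrence s(k) = s(k−2)·s(k−1): e.g. cc·g = ccg.
Continuing: gccgccggccg · ccggccggccgccggccg gives term 8.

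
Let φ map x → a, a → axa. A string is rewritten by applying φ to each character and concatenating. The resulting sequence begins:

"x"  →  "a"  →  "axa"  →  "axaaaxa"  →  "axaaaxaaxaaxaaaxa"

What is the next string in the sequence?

Rewriting the 17 symbols of axaaaxaaxaaxaaaxa one by one yields axa a axa axa axa a axa axa a axa axa a axa axa axa a axa; concatenated:

axaaaxaaxaaxaaaxaaxaaaxaaxaaaxaaxaaxaaaxa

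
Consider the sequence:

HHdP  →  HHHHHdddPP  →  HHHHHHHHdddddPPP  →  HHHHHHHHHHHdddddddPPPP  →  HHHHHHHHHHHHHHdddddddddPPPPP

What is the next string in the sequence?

HHHHHHHHHHHHHHHHHdddddddddddPPPPPP

The n-th term is 3n-1 H's then 2n-1 d's then n P's (n = 1, 2, …).
For the next term, n = 6, so the run lengths are 17, 11, 6.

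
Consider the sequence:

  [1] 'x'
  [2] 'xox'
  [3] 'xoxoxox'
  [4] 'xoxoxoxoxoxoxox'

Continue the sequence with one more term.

s(k+1) = s(k)·o·s(k) — each term doubles the last with 'o' between the halves.
Doubling xoxoxoxoxoxoxox with 'o' between the halves:

xoxoxoxoxoxoxoxoxoxoxoxoxoxoxox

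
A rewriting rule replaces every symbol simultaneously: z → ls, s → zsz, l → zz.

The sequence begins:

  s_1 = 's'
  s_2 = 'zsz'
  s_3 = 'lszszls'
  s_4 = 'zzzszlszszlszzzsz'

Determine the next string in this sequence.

lslslszszlszzzszlszszlszzzszlslslszszls

φ(zzzszlszszlszzzsz) expands symbol-by-symbol to ls ls ls zsz ls zz zsz ls zsz ls zz zsz ls ls ls zsz ls; joining the 17 pieces gives the next term.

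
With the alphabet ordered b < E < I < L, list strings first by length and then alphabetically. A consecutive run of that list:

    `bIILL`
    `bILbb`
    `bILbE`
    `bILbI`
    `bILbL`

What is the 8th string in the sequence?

Continuing the enumeration 3 steps past bILbL: bILbL → bILEb → bILEE → (answer).

bILEI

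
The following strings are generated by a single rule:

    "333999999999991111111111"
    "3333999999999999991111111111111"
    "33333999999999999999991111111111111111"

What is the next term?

333333999999999999999999991111111111111111111

The n-th term is n 3's then 3n+2 9's then 3n+1 1's, where the shown terms are n = 3, 4, 5.
For the next term, n = 6, so the run lengths are 6, 20, 19.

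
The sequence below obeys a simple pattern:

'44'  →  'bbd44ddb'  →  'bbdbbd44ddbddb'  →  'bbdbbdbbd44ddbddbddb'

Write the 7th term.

Every step adds bbd to the front and ddb to the end of the previous string.
From bbdbbdbbd44ddbddbddb, 3 further steps: bbdbbdbbd44ddbddbddb → bbdbbdbbdbbd44ddbddbddbddb → bbdbbdbbdbbdbbd44ddbddbddbddbddb → (answer).

bbdbbdbbdbbdbbdbbd44ddbddbddbddbddbddb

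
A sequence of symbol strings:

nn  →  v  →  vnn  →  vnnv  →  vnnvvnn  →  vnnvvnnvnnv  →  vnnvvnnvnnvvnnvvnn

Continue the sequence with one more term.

This is a Fibonacci-style word recurrence s(k) = s(k−1)·s(k−2): e.g. v·nn = vnn.
So term 8 is vnnvvnnvnnvvnnvvnn·vnnvvnnvnnv.

vnnvvnnvnnvvnnvvnnvnnvvnnvnnv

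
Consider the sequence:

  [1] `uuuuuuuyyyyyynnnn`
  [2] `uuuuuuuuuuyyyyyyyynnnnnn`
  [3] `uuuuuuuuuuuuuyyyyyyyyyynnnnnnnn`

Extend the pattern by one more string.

Term n consists of 3n+1 u's, followed by 2n+2 y's, followed by 2n n's, where the shown terms are n = 2, 3, 4.
Setting n = 5 gives 16, 12, 10 characters in each block.

uuuuuuuuuuuuuuuuyyyyyyyyyyyynnnnnnnnnn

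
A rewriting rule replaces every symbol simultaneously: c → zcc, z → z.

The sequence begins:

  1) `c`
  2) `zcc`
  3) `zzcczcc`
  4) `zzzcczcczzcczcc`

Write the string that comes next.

φ(zzzcczcczzcczcc) expands symbol-by-symbol to z z z zcc zcc z zcc zcc z z zcc zcc z zcc zcc; joining the 15 pieces gives the next term.

zzzzcczcczzcczcczzzcczcczzcczcc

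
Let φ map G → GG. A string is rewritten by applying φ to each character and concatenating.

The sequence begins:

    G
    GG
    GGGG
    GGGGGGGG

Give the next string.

Apply φ to GGGGGGGG symbol by symbol: G→GG, G→GG, G→GG, G→GG, G→GG, G→GG, G→GG, G→GG; joined: GG GG GG GG GG GG GG GG.

GGGGGGGGGGGGGGGG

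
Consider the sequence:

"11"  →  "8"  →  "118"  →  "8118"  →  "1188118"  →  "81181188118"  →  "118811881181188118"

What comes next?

81181188118118811881181188118

Each term (from the third on) is the two preceding terms concatenated in order: term 3 = 11·8 = 118.
So term 8 is 81181188118·118811881181188118.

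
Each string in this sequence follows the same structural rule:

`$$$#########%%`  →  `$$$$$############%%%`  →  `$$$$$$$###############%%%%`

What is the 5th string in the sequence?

Each string has the form $^{2n-1} #^{3n+3} %^{n}, where the shown terms are n = 2, 3, 4.
For term 5, n = 6, so the run lengths are 11, 21, 6.

$$$$$$$$$$$#####################%%%%%%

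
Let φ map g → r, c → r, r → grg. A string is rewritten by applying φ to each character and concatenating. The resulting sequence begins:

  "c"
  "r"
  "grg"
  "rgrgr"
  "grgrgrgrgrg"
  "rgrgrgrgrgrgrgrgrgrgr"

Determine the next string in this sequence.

grgrgrgrgrgrgrgrgrgrgrgrgrgrgrgrgrgrgrgrgrg

φ(rgrgrgrgrgrgrgrgrgrgr) expands symbol-by-symbol to grg r grg r grg r grg r grg r grg r grg r grg r grg r grg r grg; joining the 21 pieces gives the next term.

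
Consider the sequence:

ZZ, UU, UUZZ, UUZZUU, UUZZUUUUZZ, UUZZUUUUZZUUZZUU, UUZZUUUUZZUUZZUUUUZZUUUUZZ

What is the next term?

UUZZUUUUZZUUZZUUUUZZUUUUZZUUZZUUUUZZUUZZUU

From term 3 onward, concatenate the last term with the second-to-last: UU·ZZ = UUZZ, UUZZ·UU = UUZZUU, …
The next term joins UUZZUUUUZZUUZZUUUUZZUUUUZZ and UUZZUUUUZZUUZZUU.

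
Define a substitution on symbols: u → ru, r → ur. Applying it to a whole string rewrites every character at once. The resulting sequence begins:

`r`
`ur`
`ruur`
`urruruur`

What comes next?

ruururruurruruur

Rewriting each symbol of urruruur: u→ru, r→ur, r→ur, u→ru, r→ur, u→ru, u→ru, r→ur, which concatenates to ru ur ur ru ur ru ru ur.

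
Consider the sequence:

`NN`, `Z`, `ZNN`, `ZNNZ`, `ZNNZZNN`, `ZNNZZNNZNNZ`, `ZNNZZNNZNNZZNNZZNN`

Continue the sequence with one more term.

ZNNZZNNZNNZZNNZZNNZNNZZNNZNNZ

From term 3 onward, concatenate the last term with the second-to-last: Z·NN = ZNN, ZNN·Z = ZNNZ, …
The next term joins ZNNZZNNZNNZZNNZZNN and ZNNZZNNZNNZ.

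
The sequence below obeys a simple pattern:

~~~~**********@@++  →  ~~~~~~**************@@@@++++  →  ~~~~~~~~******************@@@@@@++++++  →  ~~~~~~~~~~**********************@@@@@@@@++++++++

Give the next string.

~~~~~~~~~~~~**************************@@@@@@@@@@++++++++++

Each string has the form ~^{2n} *^{4n+2} @^{2n-2} +^{2n-2}, where the shown terms are n = 2, 3, 4, 5.
Setting n = 6 gives 12, 26, 10, 10 characters in each block.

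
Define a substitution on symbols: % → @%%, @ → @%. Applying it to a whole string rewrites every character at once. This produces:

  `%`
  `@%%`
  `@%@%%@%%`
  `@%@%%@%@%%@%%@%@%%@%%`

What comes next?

@%@%%@%@%%@%%@%@%%@%@%%@%%@%@%%@%%@%@%%@%@%%@%%@%@%%@%%

φ(@%@%%@%@%%@%%@%@%%@%%) expands symbol-by-symbol to @% @%% @% @%% @%% @% @%% @% @%% @%% @% @%% @%% @% @%% @% @%% @%% @% @%% @%%; joining the 21 pieces gives the next term.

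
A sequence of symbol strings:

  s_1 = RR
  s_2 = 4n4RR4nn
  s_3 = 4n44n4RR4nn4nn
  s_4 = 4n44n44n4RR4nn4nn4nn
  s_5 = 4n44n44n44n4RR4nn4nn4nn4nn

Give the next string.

4n44n44n44n44n4RR4nn4nn4nn4nn4nn

Every step adds 4n4 to the front and 4nn to the end of the previous string.
One more step from 4n44n44n44n4RR4nn4nn4nn4nn gives the answer.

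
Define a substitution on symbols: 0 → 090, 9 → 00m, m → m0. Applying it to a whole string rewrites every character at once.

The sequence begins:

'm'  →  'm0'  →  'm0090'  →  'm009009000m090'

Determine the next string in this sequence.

m009009000m09009000m090090090m009000m090

Replace each of the 14 characters of m009009000m090 in place — m0 090 090 00m 090 090 00m 090 090 090 m0 090 00m 090 — and concatenate.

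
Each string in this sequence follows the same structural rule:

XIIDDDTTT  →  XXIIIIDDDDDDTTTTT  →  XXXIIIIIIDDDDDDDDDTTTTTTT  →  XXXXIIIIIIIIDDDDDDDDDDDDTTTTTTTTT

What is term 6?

XXXXXXIIIIIIIIIIIIDDDDDDDDDDDDDDDDDDTTTTTTTTTTTTT

Reading off run lengths: X runs 1, 2, 3, 4; I runs 2, 4, 6, 8; D runs 3, 6, 9, 12; T runs 3, 5, 7, 9 — each is linear in n (n = 1, 2, …).
At n = 6 the blocks have lengths 6, 12, 18, 13.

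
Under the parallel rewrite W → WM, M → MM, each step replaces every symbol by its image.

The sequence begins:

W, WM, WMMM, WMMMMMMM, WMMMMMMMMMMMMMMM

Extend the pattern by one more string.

WMMMMMMMMMMMMMMMMMMMMMMMMMMMMMMM

Replace each of the 16 characters of WMMMMMMMMMMMMMMM in place — WM MM MM MM MM MM MM MM MM MM MM MM MM MM MM MM — and concatenate.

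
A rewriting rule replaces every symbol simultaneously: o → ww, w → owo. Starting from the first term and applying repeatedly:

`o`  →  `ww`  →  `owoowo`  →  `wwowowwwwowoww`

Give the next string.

owoowowwowowwowoowoowoowowwowowwowoowo

Replace each of the 14 characters of wwowowwwwowoww in place — owo owo ww owo ww owo owo owo owo ww owo ww owo owo — and concatenate.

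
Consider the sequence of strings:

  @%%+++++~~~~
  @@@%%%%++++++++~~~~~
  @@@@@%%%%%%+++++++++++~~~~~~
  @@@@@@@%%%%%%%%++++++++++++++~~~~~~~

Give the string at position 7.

Term n consists of 2n-1 @'s, followed by 2n %'s, followed by 3n+2 +'s, followed by n+3 ~'s (n = 1, 2, …).
For term 7, n = 7, so the run lengths are 13, 14, 23, 10.

@@@@@@@@@@@@@%%%%%%%%%%%%%%+++++++++++++++++++++++~~~~~~~~~~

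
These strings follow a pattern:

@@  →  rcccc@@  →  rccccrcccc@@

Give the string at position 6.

Every step adds rcccc at the front: s(k+1) = rcccc·s(k).
From rccccrcccc@@, 3 further steps: rccccrcccc@@ → rccccrccccrcccc@@ → rccccrccccrccccrcccc@@ → (answer).

rccccrccccrccccrccccrcccc@@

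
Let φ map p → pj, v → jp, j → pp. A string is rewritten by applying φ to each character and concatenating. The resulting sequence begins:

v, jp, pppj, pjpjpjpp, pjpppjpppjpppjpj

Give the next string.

Rewriting the 16 symbols of pjpppjpppjpppjpj one by one yields pj pp pj pj pj pp pj pj pj pp pj pj pj pp pj pp; concatenated:

pjpppjpjpjpppjpjpjpppjpjpjpppjpp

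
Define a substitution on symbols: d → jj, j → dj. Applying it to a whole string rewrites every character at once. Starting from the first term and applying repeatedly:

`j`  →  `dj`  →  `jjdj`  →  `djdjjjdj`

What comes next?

Expanding djdjjjdj: d→jj, j→dj, d→jj, j→dj, j→dj, j→dj, d→jj, j→dj. Concatenated: jj dj jj dj dj dj jj dj.

jjdjjjdjdjdjjjdj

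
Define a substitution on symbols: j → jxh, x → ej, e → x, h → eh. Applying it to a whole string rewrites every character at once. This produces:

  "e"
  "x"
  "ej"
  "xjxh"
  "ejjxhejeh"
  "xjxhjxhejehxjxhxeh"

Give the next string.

Applying the rule to each of the 18 symbols of xjxhjxhejehxjxhxeh gives the pieces ej jxh ej eh jxh ej eh x jxh x eh ej jxh ej eh ej x eh, which concatenate to the answer.

ejjxhejehjxhejehxjxhxehejjxhejehejxeh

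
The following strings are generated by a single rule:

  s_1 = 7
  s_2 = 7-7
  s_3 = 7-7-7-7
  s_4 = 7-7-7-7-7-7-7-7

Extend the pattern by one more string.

Every step duplicates the string with '-' between the halves.
So the next term is two copies of 7-7-7-7-7-7-7-7 with '-' between the halves.

7-7-7-7-7-7-7-7-7-7-7-7-7-7-7-7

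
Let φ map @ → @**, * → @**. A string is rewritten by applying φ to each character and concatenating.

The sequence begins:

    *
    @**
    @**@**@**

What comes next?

Expanding @**@**@**: @→@**, *→@**, *→@**, @→@**, *→@**, *→@**, @→@**, *→@**, *→@**. Concatenated: @** @** @** @** @** @** @** @** @**.

@**@**@**@**@**@**@**@**@**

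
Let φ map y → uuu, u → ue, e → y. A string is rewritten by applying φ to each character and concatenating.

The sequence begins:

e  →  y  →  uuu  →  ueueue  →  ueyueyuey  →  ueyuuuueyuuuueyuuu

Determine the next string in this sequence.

Rewriting the 18 symbols of ueyuuuueyuuuueyuuu one by one yields ue y uuu ue ue ue ue y uuu ue ue ue ue y uuu ue ue ue; concatenated:

ueyuuuueueueueyuuuueueueueyuuuueueue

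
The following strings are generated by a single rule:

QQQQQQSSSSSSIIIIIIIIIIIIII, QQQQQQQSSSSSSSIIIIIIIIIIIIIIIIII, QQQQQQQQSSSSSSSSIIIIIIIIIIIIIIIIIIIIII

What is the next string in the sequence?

Reading off run lengths: Q runs 6, 7, 8; S runs 6, 7, 8; I runs 14, 18, 22 — each is linear in n, where the shown terms are n = 3, 4, 5.
Setting n = 6 gives 9, 9, 26 characters in each block.

QQQQQQQQQSSSSSSSSSIIIIIIIIIIIIIIIIIIIIIIIIII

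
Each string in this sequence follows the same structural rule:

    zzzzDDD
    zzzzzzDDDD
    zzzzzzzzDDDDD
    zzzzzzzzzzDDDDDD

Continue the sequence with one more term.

zzzzzzzzzzzzDDDDDDD

Reading off run lengths: z runs 4, 6, 8, 10; D runs 3, 4, 5, 6 — each is linear in n, where the shown terms are n = 2, 3, 4, 5.
At n = 6 the blocks have lengths 12, 7.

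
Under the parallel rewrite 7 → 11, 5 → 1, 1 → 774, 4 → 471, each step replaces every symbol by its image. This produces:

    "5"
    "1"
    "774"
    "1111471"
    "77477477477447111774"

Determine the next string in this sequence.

1111471111147111114711111471471117747747741111471

Replace each of the 20 characters of 77477477477447111774 in place — 11 11 471 11 11 471 11 11 471 11 11 471 471 11 774 774 774 11 11 471 — and concatenate.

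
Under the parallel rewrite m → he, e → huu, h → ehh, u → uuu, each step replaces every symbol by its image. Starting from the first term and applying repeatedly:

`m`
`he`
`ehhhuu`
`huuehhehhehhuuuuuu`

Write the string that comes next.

ehhuuuuuuhuuehhehhhuuehhehhhuuehhehhuuuuuuuuuuuuuuuuuu

φ(huuehhehhehhuuuuuu) expands symbol-by-symbol to ehh uuu uuu huu ehh ehh huu ehh ehh huu ehh ehh uuu uuu uuu uuu uuu uuu; joining the 18 pieces gives the next term.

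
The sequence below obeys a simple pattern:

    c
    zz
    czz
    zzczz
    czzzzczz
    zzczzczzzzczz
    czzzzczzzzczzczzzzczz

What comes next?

Each term (from the third on) is the two preceding terms concatenated in order: term 3 = c·zz = czz.
The next term joins zzczzczzzzczz and czzzzczzzzczzczzzzczz.

zzczzczzzzczzczzzzczzzzczzczzzzczz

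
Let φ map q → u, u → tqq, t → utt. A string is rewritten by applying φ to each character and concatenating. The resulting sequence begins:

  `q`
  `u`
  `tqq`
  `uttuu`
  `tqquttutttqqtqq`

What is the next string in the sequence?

Replace each of the 15 characters of tqquttutttqqtqq in place — utt u u tqq utt utt tqq utt utt utt u u utt u u — and concatenate.

uttuutqquttutttqquttuttuttuuuttuu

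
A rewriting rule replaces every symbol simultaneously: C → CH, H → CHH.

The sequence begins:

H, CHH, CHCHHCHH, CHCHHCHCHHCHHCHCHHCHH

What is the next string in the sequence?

CHCHHCHCHHCHHCHCHHCHCHHCHHCHCHHCHHCHCHHCHCHHCHHCHCHHCHH

Applying the rule to each of the 21 symbols of CHCHHCHCHHCHHCHCHHCHH gives the pieces CH CHH CH CHH CHH CH CHH CH CHH CHH CH CHH CHH CH CHH CH CHH CHH CH CHH CHH, which concatenate to the answer.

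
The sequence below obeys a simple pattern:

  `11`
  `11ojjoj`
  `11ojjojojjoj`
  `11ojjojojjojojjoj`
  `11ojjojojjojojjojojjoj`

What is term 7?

11ojjojojjojojjojojjojojjojojjoj

Each term is the previous one with ojjoj appended.
From 11ojjojojjojojjojojjoj, 2 further steps: 11ojjojojjojojjojojjoj → 11ojjojojjojojjojojjojojjoj → (answer).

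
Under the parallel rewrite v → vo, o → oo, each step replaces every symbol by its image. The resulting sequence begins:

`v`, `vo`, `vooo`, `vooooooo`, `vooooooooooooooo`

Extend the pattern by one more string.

vooooooooooooooooooooooooooooooo

Replace each of the 16 characters of vooooooooooooooo in place — vo oo oo oo oo oo oo oo oo oo oo oo oo oo oo oo — and concatenate.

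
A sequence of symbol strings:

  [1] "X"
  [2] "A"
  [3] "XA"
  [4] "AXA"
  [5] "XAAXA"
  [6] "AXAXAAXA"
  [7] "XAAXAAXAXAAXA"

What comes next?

Each term (from the third on) is the two preceding terms concatenated in order: term 3 = X·A = XA.
Continuing: AXAXAAXA · XAAXAAXAXAAXA gives term 8.

AXAXAAXAXAAXAAXAXAAXA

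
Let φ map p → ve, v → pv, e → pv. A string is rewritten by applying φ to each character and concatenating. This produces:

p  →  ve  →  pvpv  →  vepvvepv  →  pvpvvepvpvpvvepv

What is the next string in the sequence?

Rewriting the 16 symbols of pvpvvepvpvpvvepv one by one yields ve pv ve pv pv pv ve pv ve pv ve pv pv pv ve pv; concatenated:

vepvvepvpvpvvepvvepvvepvpvpvvepv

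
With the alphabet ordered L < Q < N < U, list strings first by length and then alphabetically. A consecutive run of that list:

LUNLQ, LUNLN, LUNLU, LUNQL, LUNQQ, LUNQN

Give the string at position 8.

LUNNL

Continuing the enumeration 2 steps past LUNQN: LUNQN → LUNQU → (answer).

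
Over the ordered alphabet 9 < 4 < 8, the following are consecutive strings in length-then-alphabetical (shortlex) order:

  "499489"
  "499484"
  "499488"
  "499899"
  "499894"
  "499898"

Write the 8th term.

499844

Continuing the enumeration 2 steps past 499898: 499898 → 499849 → (answer).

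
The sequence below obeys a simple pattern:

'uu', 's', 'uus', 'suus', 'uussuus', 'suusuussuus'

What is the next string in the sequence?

uussuussuusuussuus

From term 3 onward, concatenate the second-to-last term with the last: uu·s = uus, s·uus = suus, …
So term 7 is uussuus·suusuussuus.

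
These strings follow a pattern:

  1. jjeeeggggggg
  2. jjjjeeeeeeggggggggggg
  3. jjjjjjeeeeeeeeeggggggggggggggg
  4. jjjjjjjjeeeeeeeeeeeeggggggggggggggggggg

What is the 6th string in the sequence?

Reading off run lengths: j runs 2, 4, 6, 8; e runs 3, 6, 9, 12; g runs 7, 11, 15, 19 — each is linear in n (n = 1, 2, …).
At n = 6 the blocks have lengths 12, 18, 27.

jjjjjjjjjjjjeeeeeeeeeeeeeeeeeeggggggggggggggggggggggggggg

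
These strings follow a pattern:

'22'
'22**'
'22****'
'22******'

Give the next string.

The strings grow by a fixed suffix ** each time.
One more step from 22****** gives the answer.

22********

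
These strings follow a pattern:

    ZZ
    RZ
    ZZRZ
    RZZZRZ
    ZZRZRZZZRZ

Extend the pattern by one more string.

From term 3 onward, concatenate the second-to-last term with the last: ZZ·RZ = ZZRZ, RZ·ZZRZ = RZZZRZ, …
Continuing: RZZZRZ · ZZRZRZZZRZ gives term 6.

RZZZRZZZRZRZZZRZ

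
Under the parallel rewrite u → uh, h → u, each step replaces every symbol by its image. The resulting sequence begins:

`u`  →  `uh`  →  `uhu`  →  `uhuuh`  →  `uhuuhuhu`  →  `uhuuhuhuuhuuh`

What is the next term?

Rewriting the 13 symbols of uhuuhuhuuhuuh one by one yields uh u uh uh u uh u uh uh u uh uh u; concatenated:

uhuuhuhuuhuuhuhuuhuhu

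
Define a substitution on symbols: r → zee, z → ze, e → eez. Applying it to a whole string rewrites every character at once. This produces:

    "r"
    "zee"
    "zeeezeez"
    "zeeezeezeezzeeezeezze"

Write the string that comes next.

zeeezeezeezzeeezeezzeeezeezzezeeezeezeezzeeezeezzezeeez

Applying the rule to each of the 21 symbols of zeeezeezeezzeeezeezze gives the pieces ze eez eez eez ze eez eez ze eez eez ze ze eez eez eez ze eez eez ze ze eez, which concatenate to the answer.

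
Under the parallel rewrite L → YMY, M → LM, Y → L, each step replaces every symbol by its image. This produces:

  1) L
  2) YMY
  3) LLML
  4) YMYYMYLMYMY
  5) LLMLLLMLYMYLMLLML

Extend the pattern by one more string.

Applying the rule to each of the 17 symbols of LLMLLLMLYMYLMLLML gives the pieces YMY YMY LM YMY YMY YMY LM YMY L LM L YMY LM YMY YMY LM YMY, which concatenate to the answer.

YMYYMYLMYMYYMYYMYLMYMYLLMLYMYLMYMYYMYLMYMY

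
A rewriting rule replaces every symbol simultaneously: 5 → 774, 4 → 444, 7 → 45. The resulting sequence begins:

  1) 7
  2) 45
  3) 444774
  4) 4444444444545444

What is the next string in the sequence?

Replace each of the 16 characters of 4444444444545444 in place — 444 444 444 444 444 444 444 444 444 444 774 444 774 444 444 444 — and concatenate.

444444444444444444444444444444774444774444444444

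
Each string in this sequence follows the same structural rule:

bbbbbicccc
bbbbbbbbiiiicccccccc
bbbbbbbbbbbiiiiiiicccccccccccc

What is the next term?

bbbbbbbbbbbbbbiiiiiiiiiicccccccccccccccc

Each string has the form b^{3n+2} i^{3n-2} c^{4n} (n = 1, 2, …).
Setting n = 4 gives 14, 10, 16 characters in each block.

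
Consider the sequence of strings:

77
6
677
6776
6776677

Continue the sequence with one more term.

67766776776

From term 3 onward, concatenate the last term with the second-to-last: 6·77 = 677, 677·6 = 6776, …
Continuing: 6776677 · 6776 gives term 6.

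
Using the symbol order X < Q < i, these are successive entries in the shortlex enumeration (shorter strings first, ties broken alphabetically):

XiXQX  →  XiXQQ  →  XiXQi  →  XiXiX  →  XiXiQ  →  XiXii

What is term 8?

XiQXQ

Continuing the enumeration 2 steps past XiXii: XiXii → XiQXX → (answer).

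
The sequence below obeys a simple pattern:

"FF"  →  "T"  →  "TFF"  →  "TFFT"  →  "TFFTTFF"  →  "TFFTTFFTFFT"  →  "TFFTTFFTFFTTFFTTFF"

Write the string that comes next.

TFFTTFFTFFTTFFTTFFTFFTTFFTFFT

This is a Fibonacci-style word recurrence s(k) = s(k−1)·s(k−2): e.g. T·FF = TFF.
The next term joins TFFTTFFTFFTTFFTTFF and TFFTTFFTFFT.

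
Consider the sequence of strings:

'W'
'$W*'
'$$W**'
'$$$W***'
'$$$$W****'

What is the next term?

Each term wraps the previous one in $ on the left and * on the right.
One more step from $$$$W**** gives the answer.

$$$$$W*****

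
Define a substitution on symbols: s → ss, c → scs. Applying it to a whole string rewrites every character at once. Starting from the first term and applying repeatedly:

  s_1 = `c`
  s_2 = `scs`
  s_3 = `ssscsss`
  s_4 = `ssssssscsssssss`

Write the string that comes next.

Rewriting the 15 symbols of ssssssscsssssss one by one yields ss ss ss ss ss ss ss scs ss ss ss ss ss ss ss; concatenated:

ssssssssssssssscsssssssssssssss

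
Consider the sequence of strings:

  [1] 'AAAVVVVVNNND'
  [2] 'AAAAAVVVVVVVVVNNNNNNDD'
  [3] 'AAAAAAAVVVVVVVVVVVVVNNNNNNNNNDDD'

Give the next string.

AAAAAAAAAVVVVVVVVVVVVVVVVVNNNNNNNNNNNNDDDD

Each string has the form A^{2n+1} V^{4n+1} N^{3n} D^{n} (n = 1, 2, …).
For the next term, n = 4, so the run lengths are 9, 17, 12, 4.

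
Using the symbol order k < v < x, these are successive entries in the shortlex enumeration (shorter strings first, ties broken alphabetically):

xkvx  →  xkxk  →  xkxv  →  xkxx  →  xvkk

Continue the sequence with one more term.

The successor of xvkk increments the rightmost position that isn't already x and resets every position after it to k.

xvkv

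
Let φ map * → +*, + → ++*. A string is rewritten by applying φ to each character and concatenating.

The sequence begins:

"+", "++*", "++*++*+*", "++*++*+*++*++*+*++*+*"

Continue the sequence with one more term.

Rewriting the 21 symbols of ++*++*+*++*++*+*++*+* one by one yields ++* ++* +* ++* ++* +* ++* +* ++* ++* +* ++* ++* +* ++* +* ++* ++* +* ++* +*; concatenated:

++*++*+*++*++*+*++*+*++*++*+*++*++*+*++*+*++*++*+*++*+*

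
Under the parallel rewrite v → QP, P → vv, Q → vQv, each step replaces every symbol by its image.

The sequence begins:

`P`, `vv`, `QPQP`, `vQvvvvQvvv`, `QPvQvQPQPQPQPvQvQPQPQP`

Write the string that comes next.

Rewriting the 22 symbols of QPvQvQPQPQPQPvQvQPQPQP one by one yields vQv vv QP vQv QP vQv vv vQv vv vQv vv vQv vv QP vQv QP vQv vv vQv vv vQv vv; concatenated:

vQvvvQPvQvQPvQvvvvQvvvvQvvvvQvvvQPvQvQPvQvvvvQvvvvQvvv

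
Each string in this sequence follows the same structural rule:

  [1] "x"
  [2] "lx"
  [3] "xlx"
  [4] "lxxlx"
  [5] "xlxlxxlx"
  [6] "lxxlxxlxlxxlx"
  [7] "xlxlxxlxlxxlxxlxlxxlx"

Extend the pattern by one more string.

lxxlxxlxlxxlxxlxlxxlxlxxlxxlxlxxlx

Each term (from the third on) is the two preceding terms concatenated in order: term 3 = x·lx = xlx.
The next term joins lxxlxxlxlxxlx and xlxlxxlxlxxlxxlxlxxlx.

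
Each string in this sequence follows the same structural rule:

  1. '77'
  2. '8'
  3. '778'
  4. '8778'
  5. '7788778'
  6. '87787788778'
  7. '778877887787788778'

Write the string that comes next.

This is a Fibonacci-style word recurrence s(k) = s(k−2)·s(k−1): e.g. 77·8 = 778.
The next term joins 87787788778 and 778877887787788778.

87787788778778877887787788778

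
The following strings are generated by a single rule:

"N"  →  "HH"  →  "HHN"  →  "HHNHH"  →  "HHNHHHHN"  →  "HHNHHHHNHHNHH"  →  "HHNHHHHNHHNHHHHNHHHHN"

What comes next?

HHNHHHHNHHNHHHHNHHHHNHHNHHHHNHHNHH

Each term (from the third on) is the previous term followed by the one before it: term 3 = HH·N = HHN.
So term 8 is HHNHHHHNHHNHHHHNHHHHN·HHNHHHHNHHNHH.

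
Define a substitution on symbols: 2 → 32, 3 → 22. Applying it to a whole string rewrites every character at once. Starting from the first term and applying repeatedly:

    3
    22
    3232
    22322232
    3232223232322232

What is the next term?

Replace each of the 16 characters of 3232223232322232 in place — 22 32 22 32 32 32 22 32 22 32 22 32 32 32 22 32 — and concatenate.

22322232323222322232223232322232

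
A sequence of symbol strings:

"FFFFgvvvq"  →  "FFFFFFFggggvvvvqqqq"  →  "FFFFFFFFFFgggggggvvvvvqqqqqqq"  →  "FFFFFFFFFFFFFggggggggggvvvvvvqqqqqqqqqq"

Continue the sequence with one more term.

FFFFFFFFFFFFFFFFgggggggggggggvvvvvvvqqqqqqqqqqqqq

Each string has the form F^{3n+1} g^{3n-2} v^{n+2} q^{3n-2} (n = 1, 2, …).
For the next term, n = 5, so the run lengths are 16, 13, 7, 13.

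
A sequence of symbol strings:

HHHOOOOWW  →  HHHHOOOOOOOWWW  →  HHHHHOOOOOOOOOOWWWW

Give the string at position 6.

HHHHHHHHOOOOOOOOOOOOOOOOOOOWWWWWWW

Term n consists of n+2 H's, followed by 3n+1 O's, followed by n+1 W's (n = 1, 2, …).
Setting n = 6 gives 8, 19, 7 characters in each block.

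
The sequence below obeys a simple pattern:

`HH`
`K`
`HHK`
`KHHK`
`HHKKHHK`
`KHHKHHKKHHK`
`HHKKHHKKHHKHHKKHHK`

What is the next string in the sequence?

KHHKHHKKHHKHHKKHHKKHHKHHKKHHK

Each term (from the third on) is the two preceding terms concatenated in order: term 3 = HH·K = HHK.
The next term joins KHHKHHKKHHK and HHKKHHKKHHKHHKKHHK.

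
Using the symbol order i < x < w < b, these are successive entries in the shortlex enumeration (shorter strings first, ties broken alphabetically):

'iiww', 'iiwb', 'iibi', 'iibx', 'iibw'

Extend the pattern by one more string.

Find the rightmost character of iibw below b, bump it to the next letter, and reset everything to its right to i.

iibb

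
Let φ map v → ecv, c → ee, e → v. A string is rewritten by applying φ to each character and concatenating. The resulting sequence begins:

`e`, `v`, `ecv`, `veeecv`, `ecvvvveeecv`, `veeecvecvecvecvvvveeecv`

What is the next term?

ecvvvveeecvveeecvveeecvveeecvecvecvecvvvveeecv

Applying the rule to each of the 23 symbols of veeecvecvecvecvvvveeecv gives the pieces ecv v v v ee ecv v ee ecv v ee ecv v ee ecv ecv ecv ecv v v v ee ecv, which concatenate to the answer.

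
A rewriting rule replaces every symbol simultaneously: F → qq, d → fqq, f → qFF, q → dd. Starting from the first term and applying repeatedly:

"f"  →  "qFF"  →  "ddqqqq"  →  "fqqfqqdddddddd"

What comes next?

φ(fqqfqqdddddddd) expands symbol-by-symbol to qFF dd dd qFF dd dd fqq fqq fqq fqq fqq fqq fqq fqq; joining the 14 pieces gives the next term.

qFFddddqFFddddfqqfqqfqqfqqfqqfqqfqqfqq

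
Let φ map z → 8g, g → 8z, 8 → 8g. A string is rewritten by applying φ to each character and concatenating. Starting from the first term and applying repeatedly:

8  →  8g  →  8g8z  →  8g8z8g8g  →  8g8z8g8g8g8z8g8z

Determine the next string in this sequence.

8g8z8g8g8g8z8g8z8g8z8g8g8g8z8g8g

Applying the rule to each of the 16 symbols of 8g8z8g8g8g8z8g8z gives the pieces 8g 8z 8g 8g 8g 8z 8g 8z 8g 8z 8g 8g 8g 8z 8g 8g, which concatenate to the answer.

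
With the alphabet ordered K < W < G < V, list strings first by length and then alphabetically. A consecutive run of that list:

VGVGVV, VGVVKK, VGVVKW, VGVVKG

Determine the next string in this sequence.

The successor of VGVVKG increments the rightmost position that isn't already V and resets every position after it to K.

VGVVKV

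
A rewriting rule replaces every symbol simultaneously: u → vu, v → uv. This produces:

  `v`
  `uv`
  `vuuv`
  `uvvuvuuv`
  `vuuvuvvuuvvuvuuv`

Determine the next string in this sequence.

Replace each of the 16 characters of vuuvuvvuuvvuvuuv in place — uv vu vu uv vu uv uv vu vu uv uv vu uv vu vu uv — and concatenate.

uvvuvuuvvuuvuvvuvuuvuvvuuvvuvuuv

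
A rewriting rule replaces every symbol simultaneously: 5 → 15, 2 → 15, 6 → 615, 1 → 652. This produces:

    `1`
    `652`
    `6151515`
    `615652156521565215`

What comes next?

Replace each of the 18 characters of 615652156521565215 in place — 615 652 15 615 15 15 652 15 615 15 15 652 15 615 15 15 652 15 — and concatenate.

61565215615151565215615151565215615151565215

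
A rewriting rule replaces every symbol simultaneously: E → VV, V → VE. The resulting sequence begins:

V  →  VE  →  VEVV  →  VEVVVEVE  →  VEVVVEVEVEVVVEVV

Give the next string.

φ(VEVVVEVEVEVVVEVV) expands symbol-by-symbol to VE VV VE VE VE VV VE VV VE VV VE VE VE VV VE VE; joining the 16 pieces gives the next term.

VEVVVEVEVEVVVEVVVEVVVEVEVEVVVEVE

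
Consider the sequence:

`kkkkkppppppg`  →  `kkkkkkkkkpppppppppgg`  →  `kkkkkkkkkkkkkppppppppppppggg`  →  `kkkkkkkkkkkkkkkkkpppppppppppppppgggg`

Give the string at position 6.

The n-th term is 4n+1 k's then 3n+3 p's then n g's (n = 1, 2, …).
Setting n = 6 gives 25, 21, 6 characters in each block.

kkkkkkkkkkkkkkkkkkkkkkkkkpppppppppppppppppppppgggggg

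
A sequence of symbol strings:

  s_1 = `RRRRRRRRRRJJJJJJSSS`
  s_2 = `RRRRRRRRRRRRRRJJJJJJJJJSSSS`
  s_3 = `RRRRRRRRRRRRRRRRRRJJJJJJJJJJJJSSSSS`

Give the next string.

Each string has the form R^{4n+2} J^{3n} S^{n+1}, where the shown terms are n = 2, 3, 4.
Setting n = 5 gives 22, 15, 6 characters in each block.

RRRRRRRRRRRRRRRRRRRRRRJJJJJJJJJJJJJJJSSSSSS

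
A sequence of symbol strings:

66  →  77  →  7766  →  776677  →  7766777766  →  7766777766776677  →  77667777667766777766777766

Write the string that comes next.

Each term (from the third on) is the previous term followed by the one before it: term 3 = 77·66 = 7766.
The next term joins 77667777667766777766777766 and 7766777766776677.

776677776677667777667777667766777766776677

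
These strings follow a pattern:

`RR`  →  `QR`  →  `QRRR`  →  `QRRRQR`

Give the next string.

QRRRQRQRRR

From term 3 onward, concatenate the last term with the second-to-last: QR·RR = QRRR, QRRR·QR = QRRRQR, …
The next term joins QRRRQR and QRRR.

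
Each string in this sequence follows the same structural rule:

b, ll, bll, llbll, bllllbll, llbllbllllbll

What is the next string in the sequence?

bllllbllllbllbllllbll

From term 3 onward, concatenate the second-to-last term with the last: b·ll = bll, ll·bll = llbll, …
The next term joins bllllbll and llbllbllllbll.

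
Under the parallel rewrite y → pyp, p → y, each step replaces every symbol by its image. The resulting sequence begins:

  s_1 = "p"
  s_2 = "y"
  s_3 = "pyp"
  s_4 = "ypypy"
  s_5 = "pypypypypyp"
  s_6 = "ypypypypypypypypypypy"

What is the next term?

pypypypypypypypypypypypypypypypypypypypypyp

φ(ypypypypypypypypypypy) expands symbol-by-symbol to pyp y pyp y pyp y pyp y pyp y pyp y pyp y pyp y pyp y pyp y pyp; joining the 21 pieces gives the next term.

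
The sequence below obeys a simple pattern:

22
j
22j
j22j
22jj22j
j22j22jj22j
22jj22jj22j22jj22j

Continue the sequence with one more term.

From term 3 onward, concatenate the second-to-last term with the last: 22·j = 22j, j·22j = j22j, …
So term 8 is j22j22jj22j·22jj22jj22j22jj22j.

j22j22jj22j22jj22jj22j22jj22j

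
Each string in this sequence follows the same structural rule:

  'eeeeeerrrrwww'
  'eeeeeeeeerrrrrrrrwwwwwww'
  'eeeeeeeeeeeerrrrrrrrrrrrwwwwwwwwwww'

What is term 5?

eeeeeeeeeeeeeeeeeerrrrrrrrrrrrrrrrrrrrwwwwwwwwwwwwwwwwwww

The n-th term is 3n+3 e's then 4n r's then 4n-1 w's (n = 1, 2, …).
For term 5, n = 5, so the run lengths are 18, 20, 19.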